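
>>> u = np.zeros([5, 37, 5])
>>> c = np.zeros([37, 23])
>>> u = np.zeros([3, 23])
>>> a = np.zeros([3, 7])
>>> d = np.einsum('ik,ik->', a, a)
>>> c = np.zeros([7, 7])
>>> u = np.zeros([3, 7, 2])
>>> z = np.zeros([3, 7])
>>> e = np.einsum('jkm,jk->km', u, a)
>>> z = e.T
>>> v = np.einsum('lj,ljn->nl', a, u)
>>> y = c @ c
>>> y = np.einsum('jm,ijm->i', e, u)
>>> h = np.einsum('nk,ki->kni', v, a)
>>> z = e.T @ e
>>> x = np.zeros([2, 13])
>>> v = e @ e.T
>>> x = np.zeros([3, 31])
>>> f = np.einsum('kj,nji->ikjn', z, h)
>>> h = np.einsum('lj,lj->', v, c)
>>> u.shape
(3, 7, 2)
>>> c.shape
(7, 7)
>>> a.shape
(3, 7)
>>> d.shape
()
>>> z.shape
(2, 2)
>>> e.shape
(7, 2)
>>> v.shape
(7, 7)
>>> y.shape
(3,)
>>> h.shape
()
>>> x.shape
(3, 31)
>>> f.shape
(7, 2, 2, 3)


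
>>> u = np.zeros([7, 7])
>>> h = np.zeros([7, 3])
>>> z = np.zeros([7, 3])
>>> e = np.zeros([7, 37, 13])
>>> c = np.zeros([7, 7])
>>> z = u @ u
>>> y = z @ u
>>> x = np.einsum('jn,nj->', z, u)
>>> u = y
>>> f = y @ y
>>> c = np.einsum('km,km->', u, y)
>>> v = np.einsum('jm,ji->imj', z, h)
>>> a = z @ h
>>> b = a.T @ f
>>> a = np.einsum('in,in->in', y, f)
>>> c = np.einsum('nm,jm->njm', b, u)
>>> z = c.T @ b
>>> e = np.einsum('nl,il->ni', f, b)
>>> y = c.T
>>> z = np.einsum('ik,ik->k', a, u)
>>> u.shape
(7, 7)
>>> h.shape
(7, 3)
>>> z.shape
(7,)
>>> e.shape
(7, 3)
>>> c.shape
(3, 7, 7)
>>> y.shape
(7, 7, 3)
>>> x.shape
()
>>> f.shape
(7, 7)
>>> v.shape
(3, 7, 7)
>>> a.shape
(7, 7)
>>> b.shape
(3, 7)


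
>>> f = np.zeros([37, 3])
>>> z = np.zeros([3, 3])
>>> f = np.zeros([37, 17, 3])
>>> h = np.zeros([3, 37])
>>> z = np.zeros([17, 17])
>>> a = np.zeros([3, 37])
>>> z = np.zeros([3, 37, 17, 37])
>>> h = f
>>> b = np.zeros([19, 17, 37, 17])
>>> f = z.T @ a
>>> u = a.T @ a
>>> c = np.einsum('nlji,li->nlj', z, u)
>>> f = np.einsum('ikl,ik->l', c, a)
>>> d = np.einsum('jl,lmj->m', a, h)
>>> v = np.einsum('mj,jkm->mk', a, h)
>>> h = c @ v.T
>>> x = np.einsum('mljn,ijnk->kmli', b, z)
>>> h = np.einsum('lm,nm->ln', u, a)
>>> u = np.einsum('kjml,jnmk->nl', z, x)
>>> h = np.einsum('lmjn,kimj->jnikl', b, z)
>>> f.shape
(17,)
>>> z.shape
(3, 37, 17, 37)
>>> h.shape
(37, 17, 37, 3, 19)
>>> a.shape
(3, 37)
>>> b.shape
(19, 17, 37, 17)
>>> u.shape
(19, 37)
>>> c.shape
(3, 37, 17)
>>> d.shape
(17,)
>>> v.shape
(3, 17)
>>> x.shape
(37, 19, 17, 3)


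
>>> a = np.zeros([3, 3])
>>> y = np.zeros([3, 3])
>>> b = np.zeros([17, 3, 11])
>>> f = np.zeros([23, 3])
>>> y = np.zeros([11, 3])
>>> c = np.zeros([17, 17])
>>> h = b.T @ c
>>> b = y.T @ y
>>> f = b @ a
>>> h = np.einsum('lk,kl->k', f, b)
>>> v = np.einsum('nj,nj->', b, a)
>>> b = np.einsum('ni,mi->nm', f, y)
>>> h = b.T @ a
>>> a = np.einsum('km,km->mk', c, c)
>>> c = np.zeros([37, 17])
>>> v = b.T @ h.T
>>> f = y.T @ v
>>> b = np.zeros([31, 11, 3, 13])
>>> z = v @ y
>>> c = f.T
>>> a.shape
(17, 17)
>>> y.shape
(11, 3)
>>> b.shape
(31, 11, 3, 13)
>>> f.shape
(3, 11)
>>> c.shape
(11, 3)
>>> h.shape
(11, 3)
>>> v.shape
(11, 11)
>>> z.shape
(11, 3)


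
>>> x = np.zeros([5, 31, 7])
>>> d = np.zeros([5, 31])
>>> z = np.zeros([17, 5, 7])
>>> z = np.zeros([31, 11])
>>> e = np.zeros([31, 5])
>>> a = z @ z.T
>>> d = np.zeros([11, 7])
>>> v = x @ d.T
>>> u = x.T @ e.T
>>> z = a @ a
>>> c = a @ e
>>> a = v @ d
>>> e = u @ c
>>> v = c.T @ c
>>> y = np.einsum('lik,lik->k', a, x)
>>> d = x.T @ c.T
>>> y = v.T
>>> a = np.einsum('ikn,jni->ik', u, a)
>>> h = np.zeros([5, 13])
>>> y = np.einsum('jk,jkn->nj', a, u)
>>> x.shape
(5, 31, 7)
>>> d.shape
(7, 31, 31)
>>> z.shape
(31, 31)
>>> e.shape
(7, 31, 5)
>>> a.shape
(7, 31)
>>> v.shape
(5, 5)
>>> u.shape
(7, 31, 31)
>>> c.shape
(31, 5)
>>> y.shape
(31, 7)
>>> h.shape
(5, 13)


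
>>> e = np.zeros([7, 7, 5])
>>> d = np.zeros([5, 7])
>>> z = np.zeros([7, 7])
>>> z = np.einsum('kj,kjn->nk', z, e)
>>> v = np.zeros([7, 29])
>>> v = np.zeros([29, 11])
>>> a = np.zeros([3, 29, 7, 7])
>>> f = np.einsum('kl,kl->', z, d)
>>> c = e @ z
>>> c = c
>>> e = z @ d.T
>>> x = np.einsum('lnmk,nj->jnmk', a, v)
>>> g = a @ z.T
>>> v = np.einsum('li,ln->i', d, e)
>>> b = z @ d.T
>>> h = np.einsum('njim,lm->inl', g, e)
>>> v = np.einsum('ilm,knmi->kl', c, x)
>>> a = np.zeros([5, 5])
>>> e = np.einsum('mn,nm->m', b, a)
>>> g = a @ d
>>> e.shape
(5,)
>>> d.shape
(5, 7)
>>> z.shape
(5, 7)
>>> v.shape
(11, 7)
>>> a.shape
(5, 5)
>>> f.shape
()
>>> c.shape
(7, 7, 7)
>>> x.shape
(11, 29, 7, 7)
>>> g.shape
(5, 7)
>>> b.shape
(5, 5)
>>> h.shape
(7, 3, 5)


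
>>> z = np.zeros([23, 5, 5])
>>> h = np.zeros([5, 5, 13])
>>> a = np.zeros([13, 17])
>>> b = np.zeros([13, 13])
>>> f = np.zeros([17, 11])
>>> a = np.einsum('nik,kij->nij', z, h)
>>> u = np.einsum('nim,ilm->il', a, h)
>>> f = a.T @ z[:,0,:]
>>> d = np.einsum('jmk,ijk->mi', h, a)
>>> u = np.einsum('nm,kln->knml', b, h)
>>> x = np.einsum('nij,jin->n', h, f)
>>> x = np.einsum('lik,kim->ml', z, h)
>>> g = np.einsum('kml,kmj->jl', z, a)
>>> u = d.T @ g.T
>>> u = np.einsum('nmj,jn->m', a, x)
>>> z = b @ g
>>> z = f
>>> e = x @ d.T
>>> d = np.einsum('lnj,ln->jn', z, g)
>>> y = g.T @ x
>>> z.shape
(13, 5, 5)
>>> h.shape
(5, 5, 13)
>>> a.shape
(23, 5, 13)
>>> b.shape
(13, 13)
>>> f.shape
(13, 5, 5)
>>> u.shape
(5,)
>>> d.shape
(5, 5)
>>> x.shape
(13, 23)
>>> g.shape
(13, 5)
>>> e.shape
(13, 5)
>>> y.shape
(5, 23)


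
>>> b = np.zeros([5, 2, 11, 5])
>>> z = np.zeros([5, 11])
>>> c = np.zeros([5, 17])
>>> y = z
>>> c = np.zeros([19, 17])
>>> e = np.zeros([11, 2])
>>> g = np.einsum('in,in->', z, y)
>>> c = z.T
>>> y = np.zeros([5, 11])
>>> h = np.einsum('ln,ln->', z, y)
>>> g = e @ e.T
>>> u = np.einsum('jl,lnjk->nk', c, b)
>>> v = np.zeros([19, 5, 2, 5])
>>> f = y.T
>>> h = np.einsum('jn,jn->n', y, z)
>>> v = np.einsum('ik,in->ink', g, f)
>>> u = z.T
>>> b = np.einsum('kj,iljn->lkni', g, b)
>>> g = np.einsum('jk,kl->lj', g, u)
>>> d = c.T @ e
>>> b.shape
(2, 11, 5, 5)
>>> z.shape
(5, 11)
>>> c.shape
(11, 5)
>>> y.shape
(5, 11)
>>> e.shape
(11, 2)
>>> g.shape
(5, 11)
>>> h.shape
(11,)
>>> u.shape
(11, 5)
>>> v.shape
(11, 5, 11)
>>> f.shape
(11, 5)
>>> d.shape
(5, 2)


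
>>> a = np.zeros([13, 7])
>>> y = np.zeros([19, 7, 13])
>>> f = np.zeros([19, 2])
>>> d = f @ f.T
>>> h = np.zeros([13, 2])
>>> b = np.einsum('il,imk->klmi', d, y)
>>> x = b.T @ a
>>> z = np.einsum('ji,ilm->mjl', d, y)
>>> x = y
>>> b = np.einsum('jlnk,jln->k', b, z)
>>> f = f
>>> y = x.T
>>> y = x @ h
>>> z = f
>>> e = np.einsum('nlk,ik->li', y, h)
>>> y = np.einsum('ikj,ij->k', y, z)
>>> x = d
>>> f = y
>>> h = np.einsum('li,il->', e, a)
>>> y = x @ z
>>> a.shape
(13, 7)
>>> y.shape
(19, 2)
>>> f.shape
(7,)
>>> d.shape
(19, 19)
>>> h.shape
()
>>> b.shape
(19,)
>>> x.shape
(19, 19)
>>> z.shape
(19, 2)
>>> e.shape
(7, 13)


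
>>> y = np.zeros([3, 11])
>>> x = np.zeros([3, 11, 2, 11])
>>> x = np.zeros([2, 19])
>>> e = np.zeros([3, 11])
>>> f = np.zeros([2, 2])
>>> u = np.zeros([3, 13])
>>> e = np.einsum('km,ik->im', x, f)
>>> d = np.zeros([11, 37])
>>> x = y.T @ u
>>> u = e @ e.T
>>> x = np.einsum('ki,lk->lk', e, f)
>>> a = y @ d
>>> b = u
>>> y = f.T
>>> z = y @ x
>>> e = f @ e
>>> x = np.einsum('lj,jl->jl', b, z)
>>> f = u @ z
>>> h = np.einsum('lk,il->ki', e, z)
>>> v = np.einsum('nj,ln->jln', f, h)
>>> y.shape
(2, 2)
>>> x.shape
(2, 2)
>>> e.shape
(2, 19)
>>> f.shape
(2, 2)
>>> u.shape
(2, 2)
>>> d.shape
(11, 37)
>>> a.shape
(3, 37)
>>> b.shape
(2, 2)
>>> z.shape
(2, 2)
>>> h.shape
(19, 2)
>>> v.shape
(2, 19, 2)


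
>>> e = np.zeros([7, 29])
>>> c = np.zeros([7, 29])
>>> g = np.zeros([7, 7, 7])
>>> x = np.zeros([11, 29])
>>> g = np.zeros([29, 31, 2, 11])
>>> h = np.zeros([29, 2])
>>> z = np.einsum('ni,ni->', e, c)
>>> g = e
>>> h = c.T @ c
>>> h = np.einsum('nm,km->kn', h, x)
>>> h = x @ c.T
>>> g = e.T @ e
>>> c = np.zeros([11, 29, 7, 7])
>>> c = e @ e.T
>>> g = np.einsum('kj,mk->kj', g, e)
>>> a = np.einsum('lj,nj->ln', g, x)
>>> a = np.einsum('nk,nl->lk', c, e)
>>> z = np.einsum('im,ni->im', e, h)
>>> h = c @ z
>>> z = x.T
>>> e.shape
(7, 29)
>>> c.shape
(7, 7)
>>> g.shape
(29, 29)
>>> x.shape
(11, 29)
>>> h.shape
(7, 29)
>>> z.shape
(29, 11)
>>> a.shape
(29, 7)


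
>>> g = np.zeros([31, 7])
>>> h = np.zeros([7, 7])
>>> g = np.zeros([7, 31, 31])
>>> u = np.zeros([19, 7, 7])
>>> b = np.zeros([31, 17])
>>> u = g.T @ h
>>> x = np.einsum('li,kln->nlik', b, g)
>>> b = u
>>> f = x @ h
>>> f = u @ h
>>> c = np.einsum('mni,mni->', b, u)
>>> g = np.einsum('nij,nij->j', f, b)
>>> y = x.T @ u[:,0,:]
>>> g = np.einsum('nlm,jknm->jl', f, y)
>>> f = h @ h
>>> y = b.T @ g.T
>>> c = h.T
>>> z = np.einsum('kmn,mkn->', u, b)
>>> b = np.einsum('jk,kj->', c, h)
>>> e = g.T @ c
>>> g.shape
(7, 31)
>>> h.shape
(7, 7)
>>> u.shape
(31, 31, 7)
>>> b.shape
()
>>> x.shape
(31, 31, 17, 7)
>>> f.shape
(7, 7)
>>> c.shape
(7, 7)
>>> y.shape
(7, 31, 7)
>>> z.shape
()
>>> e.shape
(31, 7)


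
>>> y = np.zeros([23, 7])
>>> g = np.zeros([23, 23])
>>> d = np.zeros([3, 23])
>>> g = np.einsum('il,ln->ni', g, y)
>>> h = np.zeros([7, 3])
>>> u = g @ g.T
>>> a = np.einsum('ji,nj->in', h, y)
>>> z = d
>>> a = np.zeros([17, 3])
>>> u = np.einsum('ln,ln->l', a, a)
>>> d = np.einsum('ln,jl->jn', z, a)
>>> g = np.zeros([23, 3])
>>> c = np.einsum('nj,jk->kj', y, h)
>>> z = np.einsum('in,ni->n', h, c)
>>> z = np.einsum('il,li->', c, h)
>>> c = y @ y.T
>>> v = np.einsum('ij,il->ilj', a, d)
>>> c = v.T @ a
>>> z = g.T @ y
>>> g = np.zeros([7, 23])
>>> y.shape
(23, 7)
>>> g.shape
(7, 23)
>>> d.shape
(17, 23)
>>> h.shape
(7, 3)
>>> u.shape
(17,)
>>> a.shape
(17, 3)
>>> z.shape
(3, 7)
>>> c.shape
(3, 23, 3)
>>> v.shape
(17, 23, 3)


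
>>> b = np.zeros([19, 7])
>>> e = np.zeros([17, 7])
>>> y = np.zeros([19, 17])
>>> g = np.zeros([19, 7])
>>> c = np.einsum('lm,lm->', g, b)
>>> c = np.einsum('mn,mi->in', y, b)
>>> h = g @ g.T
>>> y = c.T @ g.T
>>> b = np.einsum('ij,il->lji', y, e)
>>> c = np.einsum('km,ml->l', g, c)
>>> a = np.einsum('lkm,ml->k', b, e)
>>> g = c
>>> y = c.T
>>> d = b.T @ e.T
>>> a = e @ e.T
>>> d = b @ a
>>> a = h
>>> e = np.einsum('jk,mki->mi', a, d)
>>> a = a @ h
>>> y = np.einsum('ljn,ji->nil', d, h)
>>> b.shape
(7, 19, 17)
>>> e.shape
(7, 17)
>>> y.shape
(17, 19, 7)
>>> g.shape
(17,)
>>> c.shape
(17,)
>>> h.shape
(19, 19)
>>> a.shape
(19, 19)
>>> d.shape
(7, 19, 17)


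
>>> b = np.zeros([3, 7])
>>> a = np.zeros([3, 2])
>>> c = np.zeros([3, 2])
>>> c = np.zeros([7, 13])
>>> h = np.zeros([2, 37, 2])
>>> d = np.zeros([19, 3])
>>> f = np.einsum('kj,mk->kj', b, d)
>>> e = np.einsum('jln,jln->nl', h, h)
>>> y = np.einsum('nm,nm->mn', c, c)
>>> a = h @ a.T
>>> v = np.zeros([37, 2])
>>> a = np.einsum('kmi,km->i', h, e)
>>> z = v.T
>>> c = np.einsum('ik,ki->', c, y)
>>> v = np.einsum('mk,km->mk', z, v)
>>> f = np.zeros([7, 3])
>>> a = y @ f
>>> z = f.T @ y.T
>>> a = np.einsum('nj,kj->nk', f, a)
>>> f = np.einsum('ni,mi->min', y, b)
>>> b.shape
(3, 7)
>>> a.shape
(7, 13)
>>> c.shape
()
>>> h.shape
(2, 37, 2)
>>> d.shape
(19, 3)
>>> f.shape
(3, 7, 13)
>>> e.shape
(2, 37)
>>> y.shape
(13, 7)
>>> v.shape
(2, 37)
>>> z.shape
(3, 13)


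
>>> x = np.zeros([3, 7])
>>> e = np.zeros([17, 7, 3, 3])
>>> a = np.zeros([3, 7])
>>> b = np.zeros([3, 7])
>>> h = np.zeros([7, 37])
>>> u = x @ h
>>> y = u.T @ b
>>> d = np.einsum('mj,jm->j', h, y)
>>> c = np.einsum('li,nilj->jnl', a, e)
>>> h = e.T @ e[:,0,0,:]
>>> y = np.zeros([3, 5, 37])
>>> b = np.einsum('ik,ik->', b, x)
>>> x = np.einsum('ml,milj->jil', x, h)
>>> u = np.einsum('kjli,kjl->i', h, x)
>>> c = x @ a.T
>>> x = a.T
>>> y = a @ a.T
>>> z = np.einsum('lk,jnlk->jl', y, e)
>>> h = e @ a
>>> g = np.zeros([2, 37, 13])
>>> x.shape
(7, 3)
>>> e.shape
(17, 7, 3, 3)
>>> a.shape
(3, 7)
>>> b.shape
()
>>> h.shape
(17, 7, 3, 7)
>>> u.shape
(3,)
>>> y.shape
(3, 3)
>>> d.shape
(37,)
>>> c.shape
(3, 3, 3)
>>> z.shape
(17, 3)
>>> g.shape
(2, 37, 13)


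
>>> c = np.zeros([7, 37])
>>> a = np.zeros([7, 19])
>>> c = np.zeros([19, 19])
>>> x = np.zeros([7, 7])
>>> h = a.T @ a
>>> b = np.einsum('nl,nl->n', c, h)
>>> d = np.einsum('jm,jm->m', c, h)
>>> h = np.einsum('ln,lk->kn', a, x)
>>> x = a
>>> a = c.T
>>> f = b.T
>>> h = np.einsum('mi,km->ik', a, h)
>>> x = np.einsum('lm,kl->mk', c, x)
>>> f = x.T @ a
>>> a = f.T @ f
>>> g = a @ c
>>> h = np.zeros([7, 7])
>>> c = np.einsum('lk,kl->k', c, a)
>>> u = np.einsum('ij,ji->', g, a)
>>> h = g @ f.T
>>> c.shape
(19,)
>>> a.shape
(19, 19)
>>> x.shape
(19, 7)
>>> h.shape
(19, 7)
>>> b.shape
(19,)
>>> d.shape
(19,)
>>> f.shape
(7, 19)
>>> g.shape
(19, 19)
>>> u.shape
()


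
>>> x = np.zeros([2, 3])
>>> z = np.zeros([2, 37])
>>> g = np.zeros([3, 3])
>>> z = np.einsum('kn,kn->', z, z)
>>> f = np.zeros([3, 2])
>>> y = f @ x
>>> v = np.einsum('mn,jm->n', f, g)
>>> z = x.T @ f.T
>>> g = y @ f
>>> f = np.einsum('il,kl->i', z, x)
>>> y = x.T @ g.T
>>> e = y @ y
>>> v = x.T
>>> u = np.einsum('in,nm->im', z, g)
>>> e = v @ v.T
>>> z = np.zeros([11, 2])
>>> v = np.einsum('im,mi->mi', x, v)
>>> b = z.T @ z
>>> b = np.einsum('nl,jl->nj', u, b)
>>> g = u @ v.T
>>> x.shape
(2, 3)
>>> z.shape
(11, 2)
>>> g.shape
(3, 3)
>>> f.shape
(3,)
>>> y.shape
(3, 3)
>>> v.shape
(3, 2)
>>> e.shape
(3, 3)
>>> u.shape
(3, 2)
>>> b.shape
(3, 2)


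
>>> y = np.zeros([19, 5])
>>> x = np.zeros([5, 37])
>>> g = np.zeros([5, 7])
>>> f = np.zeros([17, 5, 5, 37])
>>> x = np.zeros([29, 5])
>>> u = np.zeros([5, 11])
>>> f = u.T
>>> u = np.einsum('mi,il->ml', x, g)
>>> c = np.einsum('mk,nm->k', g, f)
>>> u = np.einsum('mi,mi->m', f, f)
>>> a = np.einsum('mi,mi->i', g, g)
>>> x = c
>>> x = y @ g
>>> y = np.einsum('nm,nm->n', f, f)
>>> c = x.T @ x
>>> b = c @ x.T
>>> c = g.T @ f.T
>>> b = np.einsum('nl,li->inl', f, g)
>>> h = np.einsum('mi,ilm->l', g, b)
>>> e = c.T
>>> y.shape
(11,)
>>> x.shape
(19, 7)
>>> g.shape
(5, 7)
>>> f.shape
(11, 5)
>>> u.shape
(11,)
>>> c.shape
(7, 11)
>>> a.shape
(7,)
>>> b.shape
(7, 11, 5)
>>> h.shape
(11,)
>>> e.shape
(11, 7)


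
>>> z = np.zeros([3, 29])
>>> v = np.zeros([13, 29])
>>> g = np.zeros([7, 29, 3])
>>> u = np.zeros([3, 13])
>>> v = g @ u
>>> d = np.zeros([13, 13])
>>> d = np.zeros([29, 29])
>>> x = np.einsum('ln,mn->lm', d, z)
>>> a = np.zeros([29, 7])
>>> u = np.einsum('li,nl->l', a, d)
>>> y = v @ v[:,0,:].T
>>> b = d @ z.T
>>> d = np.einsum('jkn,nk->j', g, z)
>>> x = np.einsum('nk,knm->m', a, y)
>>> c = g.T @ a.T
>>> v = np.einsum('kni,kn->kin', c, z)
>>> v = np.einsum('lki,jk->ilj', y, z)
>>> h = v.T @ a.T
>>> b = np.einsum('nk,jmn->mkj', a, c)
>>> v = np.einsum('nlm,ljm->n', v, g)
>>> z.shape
(3, 29)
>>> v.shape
(7,)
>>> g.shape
(7, 29, 3)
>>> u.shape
(29,)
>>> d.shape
(7,)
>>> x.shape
(7,)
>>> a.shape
(29, 7)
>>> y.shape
(7, 29, 7)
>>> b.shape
(29, 7, 3)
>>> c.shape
(3, 29, 29)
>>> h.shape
(3, 7, 29)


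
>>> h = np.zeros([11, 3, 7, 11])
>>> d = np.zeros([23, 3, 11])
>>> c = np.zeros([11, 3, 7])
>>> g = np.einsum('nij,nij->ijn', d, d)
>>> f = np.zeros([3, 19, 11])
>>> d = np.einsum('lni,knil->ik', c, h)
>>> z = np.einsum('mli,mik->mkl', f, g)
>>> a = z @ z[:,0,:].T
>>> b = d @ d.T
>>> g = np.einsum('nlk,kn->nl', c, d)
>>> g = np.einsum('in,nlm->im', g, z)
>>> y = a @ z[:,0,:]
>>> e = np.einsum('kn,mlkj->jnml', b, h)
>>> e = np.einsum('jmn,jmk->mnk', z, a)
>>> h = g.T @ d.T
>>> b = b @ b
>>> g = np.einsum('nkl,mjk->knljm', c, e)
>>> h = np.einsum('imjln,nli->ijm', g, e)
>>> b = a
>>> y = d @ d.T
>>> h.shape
(3, 7, 11)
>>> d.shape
(7, 11)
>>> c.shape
(11, 3, 7)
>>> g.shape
(3, 11, 7, 19, 23)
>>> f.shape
(3, 19, 11)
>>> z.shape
(3, 23, 19)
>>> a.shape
(3, 23, 3)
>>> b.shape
(3, 23, 3)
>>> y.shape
(7, 7)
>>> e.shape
(23, 19, 3)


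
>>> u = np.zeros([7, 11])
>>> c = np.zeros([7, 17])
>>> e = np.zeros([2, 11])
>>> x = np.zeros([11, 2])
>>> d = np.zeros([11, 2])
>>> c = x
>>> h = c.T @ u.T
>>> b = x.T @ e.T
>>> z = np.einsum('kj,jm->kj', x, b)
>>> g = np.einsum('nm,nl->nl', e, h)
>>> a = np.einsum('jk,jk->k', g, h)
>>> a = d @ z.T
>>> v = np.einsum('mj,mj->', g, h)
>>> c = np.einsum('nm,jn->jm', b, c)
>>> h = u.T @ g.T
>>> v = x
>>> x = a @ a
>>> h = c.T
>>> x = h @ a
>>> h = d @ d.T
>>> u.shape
(7, 11)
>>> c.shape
(11, 2)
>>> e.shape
(2, 11)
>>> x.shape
(2, 11)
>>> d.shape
(11, 2)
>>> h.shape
(11, 11)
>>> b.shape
(2, 2)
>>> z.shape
(11, 2)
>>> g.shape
(2, 7)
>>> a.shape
(11, 11)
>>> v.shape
(11, 2)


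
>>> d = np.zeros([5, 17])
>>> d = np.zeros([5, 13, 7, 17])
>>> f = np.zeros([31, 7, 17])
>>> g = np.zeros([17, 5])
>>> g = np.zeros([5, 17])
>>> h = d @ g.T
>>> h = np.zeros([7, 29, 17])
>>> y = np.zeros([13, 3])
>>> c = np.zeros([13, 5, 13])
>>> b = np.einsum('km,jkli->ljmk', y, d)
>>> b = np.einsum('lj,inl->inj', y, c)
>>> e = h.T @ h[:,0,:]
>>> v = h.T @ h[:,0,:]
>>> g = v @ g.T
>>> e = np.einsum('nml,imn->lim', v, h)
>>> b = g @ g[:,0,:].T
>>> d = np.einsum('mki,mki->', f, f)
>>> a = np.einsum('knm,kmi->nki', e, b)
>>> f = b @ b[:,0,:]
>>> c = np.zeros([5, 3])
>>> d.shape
()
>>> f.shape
(17, 29, 17)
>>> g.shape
(17, 29, 5)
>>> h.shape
(7, 29, 17)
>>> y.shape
(13, 3)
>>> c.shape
(5, 3)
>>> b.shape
(17, 29, 17)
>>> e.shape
(17, 7, 29)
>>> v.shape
(17, 29, 17)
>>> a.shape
(7, 17, 17)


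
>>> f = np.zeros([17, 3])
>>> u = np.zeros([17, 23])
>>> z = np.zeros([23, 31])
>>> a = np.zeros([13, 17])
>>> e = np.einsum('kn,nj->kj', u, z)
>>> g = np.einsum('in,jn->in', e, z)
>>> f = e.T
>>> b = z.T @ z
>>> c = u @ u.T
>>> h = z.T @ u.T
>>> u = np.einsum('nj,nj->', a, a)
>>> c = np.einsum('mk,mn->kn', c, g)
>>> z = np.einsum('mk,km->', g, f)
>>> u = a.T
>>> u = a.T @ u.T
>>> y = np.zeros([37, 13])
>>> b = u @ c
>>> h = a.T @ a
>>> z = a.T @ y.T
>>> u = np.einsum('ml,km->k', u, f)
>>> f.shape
(31, 17)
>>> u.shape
(31,)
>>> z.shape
(17, 37)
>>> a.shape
(13, 17)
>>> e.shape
(17, 31)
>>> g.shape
(17, 31)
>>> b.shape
(17, 31)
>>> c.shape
(17, 31)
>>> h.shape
(17, 17)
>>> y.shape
(37, 13)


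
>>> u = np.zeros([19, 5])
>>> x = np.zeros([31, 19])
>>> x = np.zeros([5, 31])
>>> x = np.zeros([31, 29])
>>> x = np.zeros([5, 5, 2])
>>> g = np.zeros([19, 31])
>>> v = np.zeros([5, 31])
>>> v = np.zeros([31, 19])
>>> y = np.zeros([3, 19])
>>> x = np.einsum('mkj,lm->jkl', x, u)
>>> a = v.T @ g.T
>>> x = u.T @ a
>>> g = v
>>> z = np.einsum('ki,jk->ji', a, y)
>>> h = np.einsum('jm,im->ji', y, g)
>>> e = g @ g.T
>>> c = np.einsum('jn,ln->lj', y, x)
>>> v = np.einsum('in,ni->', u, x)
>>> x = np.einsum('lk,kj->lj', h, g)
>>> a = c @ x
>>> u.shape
(19, 5)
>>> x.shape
(3, 19)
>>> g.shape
(31, 19)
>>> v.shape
()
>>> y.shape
(3, 19)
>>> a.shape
(5, 19)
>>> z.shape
(3, 19)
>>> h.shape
(3, 31)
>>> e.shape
(31, 31)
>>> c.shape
(5, 3)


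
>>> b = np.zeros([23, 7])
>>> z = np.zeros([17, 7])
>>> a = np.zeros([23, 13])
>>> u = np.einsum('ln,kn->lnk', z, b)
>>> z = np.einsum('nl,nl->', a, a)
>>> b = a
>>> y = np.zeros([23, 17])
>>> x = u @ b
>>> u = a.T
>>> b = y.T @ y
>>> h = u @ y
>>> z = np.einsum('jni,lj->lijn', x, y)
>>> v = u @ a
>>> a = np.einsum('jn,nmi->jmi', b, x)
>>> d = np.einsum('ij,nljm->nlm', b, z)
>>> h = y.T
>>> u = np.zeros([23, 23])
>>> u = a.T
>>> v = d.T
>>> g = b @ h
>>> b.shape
(17, 17)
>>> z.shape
(23, 13, 17, 7)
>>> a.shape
(17, 7, 13)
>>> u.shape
(13, 7, 17)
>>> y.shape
(23, 17)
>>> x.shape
(17, 7, 13)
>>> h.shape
(17, 23)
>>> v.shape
(7, 13, 23)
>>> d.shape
(23, 13, 7)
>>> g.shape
(17, 23)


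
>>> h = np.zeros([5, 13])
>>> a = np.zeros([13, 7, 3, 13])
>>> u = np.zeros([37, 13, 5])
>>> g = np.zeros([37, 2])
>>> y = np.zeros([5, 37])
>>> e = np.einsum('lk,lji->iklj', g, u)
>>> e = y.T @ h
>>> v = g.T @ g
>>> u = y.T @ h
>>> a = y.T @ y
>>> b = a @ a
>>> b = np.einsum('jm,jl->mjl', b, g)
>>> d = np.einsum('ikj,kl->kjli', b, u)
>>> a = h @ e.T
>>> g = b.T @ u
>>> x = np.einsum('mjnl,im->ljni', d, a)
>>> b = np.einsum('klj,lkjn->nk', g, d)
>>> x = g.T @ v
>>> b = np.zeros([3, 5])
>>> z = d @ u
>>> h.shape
(5, 13)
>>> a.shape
(5, 37)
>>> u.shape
(37, 13)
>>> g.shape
(2, 37, 13)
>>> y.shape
(5, 37)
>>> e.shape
(37, 13)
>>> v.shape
(2, 2)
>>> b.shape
(3, 5)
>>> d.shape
(37, 2, 13, 37)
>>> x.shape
(13, 37, 2)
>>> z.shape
(37, 2, 13, 13)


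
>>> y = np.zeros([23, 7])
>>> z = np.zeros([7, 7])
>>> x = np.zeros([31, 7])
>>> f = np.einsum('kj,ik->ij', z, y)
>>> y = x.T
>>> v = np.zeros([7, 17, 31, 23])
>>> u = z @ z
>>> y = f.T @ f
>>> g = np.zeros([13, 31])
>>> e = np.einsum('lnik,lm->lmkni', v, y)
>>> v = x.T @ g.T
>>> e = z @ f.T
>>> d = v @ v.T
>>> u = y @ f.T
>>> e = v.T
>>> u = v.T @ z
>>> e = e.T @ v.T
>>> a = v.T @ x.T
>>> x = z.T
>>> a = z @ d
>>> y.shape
(7, 7)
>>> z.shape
(7, 7)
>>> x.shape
(7, 7)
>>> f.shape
(23, 7)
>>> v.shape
(7, 13)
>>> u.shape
(13, 7)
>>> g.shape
(13, 31)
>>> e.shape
(7, 7)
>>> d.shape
(7, 7)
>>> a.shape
(7, 7)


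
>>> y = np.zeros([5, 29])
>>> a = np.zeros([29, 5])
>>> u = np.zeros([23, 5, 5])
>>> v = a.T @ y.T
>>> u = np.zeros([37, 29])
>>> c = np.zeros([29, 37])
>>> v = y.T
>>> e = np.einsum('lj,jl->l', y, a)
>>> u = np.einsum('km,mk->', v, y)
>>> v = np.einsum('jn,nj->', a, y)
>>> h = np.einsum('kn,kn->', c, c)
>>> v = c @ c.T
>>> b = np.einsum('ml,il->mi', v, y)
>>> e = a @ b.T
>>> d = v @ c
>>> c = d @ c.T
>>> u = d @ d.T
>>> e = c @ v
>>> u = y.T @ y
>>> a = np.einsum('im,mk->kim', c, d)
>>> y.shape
(5, 29)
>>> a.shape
(37, 29, 29)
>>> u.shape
(29, 29)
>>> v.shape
(29, 29)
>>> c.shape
(29, 29)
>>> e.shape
(29, 29)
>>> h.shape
()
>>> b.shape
(29, 5)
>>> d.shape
(29, 37)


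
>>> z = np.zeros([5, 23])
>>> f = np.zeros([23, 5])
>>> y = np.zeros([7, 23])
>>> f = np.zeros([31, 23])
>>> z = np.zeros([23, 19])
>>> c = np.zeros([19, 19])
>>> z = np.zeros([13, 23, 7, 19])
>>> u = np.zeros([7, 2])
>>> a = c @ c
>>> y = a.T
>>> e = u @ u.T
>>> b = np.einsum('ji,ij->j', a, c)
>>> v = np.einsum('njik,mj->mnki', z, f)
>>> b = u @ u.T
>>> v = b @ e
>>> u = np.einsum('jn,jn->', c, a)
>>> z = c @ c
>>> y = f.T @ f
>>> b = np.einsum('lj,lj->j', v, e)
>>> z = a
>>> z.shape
(19, 19)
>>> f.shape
(31, 23)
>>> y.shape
(23, 23)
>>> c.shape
(19, 19)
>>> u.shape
()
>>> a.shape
(19, 19)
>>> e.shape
(7, 7)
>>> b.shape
(7,)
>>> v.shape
(7, 7)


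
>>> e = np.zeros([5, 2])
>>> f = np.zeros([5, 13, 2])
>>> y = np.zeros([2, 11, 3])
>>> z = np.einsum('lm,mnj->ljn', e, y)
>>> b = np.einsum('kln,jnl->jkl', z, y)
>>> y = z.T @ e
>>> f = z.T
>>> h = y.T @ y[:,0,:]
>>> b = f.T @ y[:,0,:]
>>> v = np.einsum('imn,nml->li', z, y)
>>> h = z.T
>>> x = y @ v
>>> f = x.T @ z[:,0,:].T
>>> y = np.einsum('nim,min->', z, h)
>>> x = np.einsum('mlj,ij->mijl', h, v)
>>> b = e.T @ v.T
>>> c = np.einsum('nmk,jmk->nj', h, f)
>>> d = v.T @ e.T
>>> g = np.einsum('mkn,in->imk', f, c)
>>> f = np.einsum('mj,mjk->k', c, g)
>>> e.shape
(5, 2)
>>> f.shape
(3,)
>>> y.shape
()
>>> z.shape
(5, 3, 11)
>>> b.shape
(2, 2)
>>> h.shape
(11, 3, 5)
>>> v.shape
(2, 5)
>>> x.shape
(11, 2, 5, 3)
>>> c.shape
(11, 5)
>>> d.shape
(5, 5)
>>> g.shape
(11, 5, 3)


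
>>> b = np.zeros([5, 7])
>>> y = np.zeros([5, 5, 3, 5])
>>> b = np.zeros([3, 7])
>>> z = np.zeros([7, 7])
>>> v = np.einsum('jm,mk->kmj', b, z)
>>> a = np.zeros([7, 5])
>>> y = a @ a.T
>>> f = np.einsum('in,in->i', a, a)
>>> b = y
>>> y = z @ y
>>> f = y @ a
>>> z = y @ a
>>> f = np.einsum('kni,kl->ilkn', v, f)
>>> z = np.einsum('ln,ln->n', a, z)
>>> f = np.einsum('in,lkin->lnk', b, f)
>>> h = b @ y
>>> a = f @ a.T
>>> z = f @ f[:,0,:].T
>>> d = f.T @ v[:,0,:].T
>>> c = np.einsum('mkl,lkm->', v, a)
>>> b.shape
(7, 7)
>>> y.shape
(7, 7)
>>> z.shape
(3, 7, 3)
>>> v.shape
(7, 7, 3)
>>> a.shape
(3, 7, 7)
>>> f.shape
(3, 7, 5)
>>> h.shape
(7, 7)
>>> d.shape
(5, 7, 7)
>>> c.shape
()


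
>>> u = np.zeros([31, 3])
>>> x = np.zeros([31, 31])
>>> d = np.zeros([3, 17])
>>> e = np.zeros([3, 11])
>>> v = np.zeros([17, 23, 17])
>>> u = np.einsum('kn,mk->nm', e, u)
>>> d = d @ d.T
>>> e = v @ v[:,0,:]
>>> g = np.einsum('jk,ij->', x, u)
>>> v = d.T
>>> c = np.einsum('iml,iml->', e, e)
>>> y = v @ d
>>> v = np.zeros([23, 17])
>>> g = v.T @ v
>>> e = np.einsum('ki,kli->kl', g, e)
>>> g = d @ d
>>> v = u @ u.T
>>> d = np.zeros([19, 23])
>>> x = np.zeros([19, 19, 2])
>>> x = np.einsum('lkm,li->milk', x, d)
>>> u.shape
(11, 31)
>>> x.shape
(2, 23, 19, 19)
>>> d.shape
(19, 23)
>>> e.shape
(17, 23)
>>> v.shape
(11, 11)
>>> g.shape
(3, 3)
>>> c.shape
()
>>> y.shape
(3, 3)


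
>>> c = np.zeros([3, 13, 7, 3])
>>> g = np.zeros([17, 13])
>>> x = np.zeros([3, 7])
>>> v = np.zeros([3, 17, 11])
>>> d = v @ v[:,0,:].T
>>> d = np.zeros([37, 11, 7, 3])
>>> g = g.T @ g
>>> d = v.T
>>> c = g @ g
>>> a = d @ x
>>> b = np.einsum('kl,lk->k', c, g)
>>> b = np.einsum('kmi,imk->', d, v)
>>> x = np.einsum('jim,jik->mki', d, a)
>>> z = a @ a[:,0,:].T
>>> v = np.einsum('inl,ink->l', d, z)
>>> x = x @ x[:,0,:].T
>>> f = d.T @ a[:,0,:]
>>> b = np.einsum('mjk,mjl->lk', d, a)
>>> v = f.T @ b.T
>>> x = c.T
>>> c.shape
(13, 13)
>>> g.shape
(13, 13)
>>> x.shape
(13, 13)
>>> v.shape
(7, 17, 7)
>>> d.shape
(11, 17, 3)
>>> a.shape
(11, 17, 7)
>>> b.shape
(7, 3)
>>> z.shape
(11, 17, 11)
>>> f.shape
(3, 17, 7)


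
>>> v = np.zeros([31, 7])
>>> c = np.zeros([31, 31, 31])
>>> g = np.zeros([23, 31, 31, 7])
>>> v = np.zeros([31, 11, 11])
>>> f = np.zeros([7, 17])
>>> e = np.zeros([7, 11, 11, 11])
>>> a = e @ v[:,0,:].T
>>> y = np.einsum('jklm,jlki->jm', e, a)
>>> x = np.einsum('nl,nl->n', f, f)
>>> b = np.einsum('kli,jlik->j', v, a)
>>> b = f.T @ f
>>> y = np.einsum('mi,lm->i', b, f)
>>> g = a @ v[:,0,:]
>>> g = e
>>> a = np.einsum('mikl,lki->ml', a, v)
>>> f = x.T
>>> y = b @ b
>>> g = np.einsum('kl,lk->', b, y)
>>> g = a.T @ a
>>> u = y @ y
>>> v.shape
(31, 11, 11)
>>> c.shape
(31, 31, 31)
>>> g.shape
(31, 31)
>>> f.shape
(7,)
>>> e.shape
(7, 11, 11, 11)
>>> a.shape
(7, 31)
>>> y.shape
(17, 17)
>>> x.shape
(7,)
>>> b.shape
(17, 17)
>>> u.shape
(17, 17)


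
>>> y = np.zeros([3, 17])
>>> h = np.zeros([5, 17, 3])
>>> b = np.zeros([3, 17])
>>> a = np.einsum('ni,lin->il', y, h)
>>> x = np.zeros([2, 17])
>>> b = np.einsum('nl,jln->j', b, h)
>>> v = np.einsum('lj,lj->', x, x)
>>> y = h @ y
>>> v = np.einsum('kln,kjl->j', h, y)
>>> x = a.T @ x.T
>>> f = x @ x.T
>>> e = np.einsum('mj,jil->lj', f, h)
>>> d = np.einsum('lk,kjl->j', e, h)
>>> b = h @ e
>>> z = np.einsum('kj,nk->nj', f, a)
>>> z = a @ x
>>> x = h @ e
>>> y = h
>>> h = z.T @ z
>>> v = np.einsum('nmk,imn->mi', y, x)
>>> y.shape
(5, 17, 3)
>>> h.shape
(2, 2)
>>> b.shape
(5, 17, 5)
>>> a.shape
(17, 5)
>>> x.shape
(5, 17, 5)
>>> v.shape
(17, 5)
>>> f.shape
(5, 5)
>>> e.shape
(3, 5)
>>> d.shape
(17,)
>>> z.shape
(17, 2)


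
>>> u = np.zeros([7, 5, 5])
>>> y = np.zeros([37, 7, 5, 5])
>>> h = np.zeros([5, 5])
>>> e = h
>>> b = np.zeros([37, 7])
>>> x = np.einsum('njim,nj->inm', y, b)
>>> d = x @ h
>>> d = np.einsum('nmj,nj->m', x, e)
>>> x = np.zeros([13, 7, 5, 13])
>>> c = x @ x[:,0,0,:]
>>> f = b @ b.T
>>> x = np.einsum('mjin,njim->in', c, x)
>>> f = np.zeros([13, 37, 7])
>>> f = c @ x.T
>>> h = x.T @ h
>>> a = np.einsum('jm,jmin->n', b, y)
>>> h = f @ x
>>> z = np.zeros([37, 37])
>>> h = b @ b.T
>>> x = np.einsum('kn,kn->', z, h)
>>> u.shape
(7, 5, 5)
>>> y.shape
(37, 7, 5, 5)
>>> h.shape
(37, 37)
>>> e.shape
(5, 5)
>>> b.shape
(37, 7)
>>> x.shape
()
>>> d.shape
(37,)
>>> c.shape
(13, 7, 5, 13)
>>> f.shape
(13, 7, 5, 5)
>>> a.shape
(5,)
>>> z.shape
(37, 37)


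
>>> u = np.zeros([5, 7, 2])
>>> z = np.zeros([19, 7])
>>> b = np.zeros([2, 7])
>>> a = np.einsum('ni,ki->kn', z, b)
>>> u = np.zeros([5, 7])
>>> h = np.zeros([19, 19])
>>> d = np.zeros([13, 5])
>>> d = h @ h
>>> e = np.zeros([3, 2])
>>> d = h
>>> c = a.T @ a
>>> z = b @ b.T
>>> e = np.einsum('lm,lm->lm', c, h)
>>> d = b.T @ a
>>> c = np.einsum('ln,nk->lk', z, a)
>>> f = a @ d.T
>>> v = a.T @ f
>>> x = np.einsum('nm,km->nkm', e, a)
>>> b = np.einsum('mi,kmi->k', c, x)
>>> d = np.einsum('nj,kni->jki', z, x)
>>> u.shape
(5, 7)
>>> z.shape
(2, 2)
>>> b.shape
(19,)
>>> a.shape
(2, 19)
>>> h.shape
(19, 19)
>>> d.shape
(2, 19, 19)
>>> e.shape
(19, 19)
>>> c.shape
(2, 19)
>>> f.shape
(2, 7)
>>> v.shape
(19, 7)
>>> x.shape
(19, 2, 19)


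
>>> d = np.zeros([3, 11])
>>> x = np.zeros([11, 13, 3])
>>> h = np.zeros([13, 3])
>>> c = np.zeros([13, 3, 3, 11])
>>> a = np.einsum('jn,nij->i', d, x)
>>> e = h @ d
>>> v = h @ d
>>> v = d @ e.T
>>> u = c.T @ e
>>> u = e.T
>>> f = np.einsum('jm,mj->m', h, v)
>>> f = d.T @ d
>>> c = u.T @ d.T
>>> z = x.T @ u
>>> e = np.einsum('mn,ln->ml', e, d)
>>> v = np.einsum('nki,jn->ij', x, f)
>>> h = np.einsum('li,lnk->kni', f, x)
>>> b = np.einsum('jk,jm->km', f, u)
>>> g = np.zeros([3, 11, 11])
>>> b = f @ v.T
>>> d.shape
(3, 11)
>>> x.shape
(11, 13, 3)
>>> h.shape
(3, 13, 11)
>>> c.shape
(13, 3)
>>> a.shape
(13,)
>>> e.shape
(13, 3)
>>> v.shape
(3, 11)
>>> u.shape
(11, 13)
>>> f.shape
(11, 11)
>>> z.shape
(3, 13, 13)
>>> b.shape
(11, 3)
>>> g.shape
(3, 11, 11)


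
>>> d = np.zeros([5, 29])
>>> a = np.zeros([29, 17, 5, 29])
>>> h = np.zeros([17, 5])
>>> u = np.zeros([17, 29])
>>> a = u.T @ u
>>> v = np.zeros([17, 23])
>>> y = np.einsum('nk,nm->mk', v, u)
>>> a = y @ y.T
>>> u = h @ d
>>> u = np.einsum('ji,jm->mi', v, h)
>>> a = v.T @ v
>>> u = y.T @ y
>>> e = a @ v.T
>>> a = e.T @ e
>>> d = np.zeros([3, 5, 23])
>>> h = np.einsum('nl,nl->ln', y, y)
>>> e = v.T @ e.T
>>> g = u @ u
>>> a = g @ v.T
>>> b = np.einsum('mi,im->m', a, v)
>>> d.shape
(3, 5, 23)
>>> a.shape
(23, 17)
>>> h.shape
(23, 29)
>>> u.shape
(23, 23)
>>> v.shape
(17, 23)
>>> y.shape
(29, 23)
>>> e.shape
(23, 23)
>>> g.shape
(23, 23)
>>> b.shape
(23,)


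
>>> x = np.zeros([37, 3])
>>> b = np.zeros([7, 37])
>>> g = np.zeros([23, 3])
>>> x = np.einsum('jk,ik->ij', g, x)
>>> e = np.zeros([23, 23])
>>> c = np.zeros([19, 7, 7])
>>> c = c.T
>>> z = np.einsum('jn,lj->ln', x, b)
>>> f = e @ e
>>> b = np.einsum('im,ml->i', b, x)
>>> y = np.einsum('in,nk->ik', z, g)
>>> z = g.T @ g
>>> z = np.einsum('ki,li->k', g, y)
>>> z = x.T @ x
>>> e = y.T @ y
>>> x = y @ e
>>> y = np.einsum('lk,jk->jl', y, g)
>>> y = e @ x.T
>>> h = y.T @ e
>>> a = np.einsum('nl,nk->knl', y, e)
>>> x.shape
(7, 3)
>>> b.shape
(7,)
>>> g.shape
(23, 3)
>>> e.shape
(3, 3)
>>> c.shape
(7, 7, 19)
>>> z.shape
(23, 23)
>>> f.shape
(23, 23)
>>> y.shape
(3, 7)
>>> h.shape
(7, 3)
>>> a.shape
(3, 3, 7)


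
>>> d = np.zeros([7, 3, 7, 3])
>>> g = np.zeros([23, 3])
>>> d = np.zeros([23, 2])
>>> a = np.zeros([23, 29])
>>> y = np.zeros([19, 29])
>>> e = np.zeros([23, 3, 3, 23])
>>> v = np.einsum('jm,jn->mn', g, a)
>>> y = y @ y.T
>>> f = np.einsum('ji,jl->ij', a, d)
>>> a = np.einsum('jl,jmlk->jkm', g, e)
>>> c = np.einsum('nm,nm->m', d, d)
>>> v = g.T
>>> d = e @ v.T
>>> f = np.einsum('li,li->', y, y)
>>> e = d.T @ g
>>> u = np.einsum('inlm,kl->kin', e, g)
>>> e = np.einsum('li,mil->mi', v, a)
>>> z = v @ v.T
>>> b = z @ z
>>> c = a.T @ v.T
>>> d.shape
(23, 3, 3, 3)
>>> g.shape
(23, 3)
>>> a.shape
(23, 23, 3)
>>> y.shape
(19, 19)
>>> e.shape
(23, 23)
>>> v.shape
(3, 23)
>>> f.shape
()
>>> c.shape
(3, 23, 3)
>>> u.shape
(23, 3, 3)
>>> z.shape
(3, 3)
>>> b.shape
(3, 3)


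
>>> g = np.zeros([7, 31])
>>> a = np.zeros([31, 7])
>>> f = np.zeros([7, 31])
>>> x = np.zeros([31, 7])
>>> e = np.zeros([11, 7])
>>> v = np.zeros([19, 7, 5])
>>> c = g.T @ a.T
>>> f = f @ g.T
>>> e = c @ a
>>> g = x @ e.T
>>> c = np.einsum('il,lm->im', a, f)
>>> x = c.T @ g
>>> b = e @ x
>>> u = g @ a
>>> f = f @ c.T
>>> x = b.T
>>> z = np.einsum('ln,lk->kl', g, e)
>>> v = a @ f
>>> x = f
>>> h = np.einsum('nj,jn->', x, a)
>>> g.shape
(31, 31)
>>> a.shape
(31, 7)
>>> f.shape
(7, 31)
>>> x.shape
(7, 31)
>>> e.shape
(31, 7)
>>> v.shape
(31, 31)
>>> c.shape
(31, 7)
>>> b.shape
(31, 31)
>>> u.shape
(31, 7)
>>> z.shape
(7, 31)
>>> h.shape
()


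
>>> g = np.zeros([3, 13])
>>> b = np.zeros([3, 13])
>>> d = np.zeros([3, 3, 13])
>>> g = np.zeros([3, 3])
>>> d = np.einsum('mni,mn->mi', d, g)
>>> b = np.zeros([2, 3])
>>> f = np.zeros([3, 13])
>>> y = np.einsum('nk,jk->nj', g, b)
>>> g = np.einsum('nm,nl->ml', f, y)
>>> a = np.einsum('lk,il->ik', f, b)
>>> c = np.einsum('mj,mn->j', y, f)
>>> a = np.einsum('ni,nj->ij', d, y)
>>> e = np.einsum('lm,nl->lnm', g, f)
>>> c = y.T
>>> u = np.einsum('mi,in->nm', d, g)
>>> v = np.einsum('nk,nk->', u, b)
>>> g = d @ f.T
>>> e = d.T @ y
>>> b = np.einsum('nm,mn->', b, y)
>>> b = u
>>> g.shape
(3, 3)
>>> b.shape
(2, 3)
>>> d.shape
(3, 13)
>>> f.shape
(3, 13)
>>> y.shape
(3, 2)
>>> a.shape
(13, 2)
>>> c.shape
(2, 3)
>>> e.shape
(13, 2)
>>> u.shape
(2, 3)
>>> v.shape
()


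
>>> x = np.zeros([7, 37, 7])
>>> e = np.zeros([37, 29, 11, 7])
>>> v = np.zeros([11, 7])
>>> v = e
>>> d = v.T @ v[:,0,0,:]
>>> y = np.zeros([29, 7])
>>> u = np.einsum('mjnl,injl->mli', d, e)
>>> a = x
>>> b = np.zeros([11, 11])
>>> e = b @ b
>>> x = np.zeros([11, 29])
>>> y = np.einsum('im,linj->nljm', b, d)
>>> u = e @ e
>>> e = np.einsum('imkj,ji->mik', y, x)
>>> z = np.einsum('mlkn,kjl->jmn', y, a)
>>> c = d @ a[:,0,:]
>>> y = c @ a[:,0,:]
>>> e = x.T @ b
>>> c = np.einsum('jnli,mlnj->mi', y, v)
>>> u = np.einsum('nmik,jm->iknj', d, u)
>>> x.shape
(11, 29)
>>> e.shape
(29, 11)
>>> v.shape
(37, 29, 11, 7)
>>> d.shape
(7, 11, 29, 7)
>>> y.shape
(7, 11, 29, 7)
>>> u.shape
(29, 7, 7, 11)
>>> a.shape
(7, 37, 7)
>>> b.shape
(11, 11)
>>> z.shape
(37, 29, 11)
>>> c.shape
(37, 7)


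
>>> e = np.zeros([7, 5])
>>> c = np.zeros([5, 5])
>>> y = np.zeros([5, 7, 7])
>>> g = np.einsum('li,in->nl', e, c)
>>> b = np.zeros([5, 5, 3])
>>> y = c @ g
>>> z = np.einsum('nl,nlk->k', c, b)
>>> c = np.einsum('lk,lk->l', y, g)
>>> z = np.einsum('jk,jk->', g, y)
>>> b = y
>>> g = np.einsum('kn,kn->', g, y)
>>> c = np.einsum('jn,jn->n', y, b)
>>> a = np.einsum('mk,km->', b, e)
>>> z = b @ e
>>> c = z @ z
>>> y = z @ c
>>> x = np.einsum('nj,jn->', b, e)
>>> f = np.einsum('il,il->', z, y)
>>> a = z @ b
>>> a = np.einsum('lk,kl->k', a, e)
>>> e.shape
(7, 5)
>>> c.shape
(5, 5)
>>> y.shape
(5, 5)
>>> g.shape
()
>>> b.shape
(5, 7)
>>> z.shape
(5, 5)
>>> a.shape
(7,)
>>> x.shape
()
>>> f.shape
()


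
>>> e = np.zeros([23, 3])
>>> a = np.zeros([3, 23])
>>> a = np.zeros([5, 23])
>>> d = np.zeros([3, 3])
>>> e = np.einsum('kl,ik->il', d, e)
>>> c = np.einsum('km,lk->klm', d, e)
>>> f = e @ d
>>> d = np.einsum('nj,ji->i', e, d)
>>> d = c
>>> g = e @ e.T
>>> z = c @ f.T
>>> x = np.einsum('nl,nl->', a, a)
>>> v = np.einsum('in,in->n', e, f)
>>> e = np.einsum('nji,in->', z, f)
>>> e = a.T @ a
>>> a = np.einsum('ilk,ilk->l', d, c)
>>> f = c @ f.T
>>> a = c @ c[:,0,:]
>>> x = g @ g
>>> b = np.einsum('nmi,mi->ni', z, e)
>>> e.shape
(23, 23)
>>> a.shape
(3, 23, 3)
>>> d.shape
(3, 23, 3)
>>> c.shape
(3, 23, 3)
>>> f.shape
(3, 23, 23)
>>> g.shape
(23, 23)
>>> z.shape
(3, 23, 23)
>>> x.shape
(23, 23)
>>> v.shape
(3,)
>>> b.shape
(3, 23)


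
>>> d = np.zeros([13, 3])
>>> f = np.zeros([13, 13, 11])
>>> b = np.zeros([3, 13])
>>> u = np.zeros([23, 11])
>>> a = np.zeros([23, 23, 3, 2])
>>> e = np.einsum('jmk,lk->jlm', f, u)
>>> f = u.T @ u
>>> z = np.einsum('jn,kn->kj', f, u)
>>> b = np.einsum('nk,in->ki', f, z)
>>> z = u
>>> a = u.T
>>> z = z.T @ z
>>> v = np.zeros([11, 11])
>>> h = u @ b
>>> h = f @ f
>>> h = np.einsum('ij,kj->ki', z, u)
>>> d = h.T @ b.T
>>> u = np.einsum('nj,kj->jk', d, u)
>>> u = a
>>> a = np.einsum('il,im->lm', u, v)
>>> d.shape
(11, 11)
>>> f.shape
(11, 11)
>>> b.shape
(11, 23)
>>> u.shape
(11, 23)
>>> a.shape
(23, 11)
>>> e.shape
(13, 23, 13)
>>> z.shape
(11, 11)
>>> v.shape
(11, 11)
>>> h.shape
(23, 11)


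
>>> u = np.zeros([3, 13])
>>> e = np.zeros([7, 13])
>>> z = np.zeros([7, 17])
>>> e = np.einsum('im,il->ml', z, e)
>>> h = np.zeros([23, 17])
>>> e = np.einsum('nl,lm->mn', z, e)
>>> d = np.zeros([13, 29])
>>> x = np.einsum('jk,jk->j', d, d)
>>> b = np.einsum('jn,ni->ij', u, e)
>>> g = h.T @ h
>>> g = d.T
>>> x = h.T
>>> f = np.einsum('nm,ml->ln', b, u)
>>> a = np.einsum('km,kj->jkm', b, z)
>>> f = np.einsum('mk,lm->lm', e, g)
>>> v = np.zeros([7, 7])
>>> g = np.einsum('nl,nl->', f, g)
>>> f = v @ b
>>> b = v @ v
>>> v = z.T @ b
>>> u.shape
(3, 13)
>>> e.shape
(13, 7)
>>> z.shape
(7, 17)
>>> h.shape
(23, 17)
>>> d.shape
(13, 29)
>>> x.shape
(17, 23)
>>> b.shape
(7, 7)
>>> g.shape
()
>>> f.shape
(7, 3)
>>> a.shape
(17, 7, 3)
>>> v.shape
(17, 7)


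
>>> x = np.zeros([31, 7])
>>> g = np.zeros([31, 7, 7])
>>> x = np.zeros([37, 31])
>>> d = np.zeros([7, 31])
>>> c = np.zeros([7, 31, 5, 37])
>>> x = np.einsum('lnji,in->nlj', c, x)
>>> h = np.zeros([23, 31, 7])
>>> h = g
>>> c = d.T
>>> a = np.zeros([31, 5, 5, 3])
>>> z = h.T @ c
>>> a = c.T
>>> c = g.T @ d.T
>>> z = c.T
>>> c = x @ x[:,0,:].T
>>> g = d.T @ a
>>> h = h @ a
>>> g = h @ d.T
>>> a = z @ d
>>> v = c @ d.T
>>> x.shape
(31, 7, 5)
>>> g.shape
(31, 7, 7)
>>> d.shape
(7, 31)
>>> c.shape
(31, 7, 31)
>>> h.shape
(31, 7, 31)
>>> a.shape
(7, 7, 31)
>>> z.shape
(7, 7, 7)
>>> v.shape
(31, 7, 7)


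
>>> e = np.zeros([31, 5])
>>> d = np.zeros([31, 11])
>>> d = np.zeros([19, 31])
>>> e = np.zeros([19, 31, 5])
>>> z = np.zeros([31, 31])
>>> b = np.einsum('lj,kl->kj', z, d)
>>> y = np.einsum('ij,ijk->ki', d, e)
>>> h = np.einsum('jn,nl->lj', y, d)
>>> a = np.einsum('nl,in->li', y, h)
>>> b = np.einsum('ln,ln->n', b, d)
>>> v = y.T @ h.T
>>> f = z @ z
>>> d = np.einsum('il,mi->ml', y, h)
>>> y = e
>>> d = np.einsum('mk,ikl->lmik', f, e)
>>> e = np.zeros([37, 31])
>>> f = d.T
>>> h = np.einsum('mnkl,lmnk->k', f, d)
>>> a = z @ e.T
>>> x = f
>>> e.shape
(37, 31)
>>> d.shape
(5, 31, 19, 31)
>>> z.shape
(31, 31)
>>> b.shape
(31,)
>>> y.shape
(19, 31, 5)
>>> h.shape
(31,)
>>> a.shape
(31, 37)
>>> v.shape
(19, 31)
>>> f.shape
(31, 19, 31, 5)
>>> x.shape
(31, 19, 31, 5)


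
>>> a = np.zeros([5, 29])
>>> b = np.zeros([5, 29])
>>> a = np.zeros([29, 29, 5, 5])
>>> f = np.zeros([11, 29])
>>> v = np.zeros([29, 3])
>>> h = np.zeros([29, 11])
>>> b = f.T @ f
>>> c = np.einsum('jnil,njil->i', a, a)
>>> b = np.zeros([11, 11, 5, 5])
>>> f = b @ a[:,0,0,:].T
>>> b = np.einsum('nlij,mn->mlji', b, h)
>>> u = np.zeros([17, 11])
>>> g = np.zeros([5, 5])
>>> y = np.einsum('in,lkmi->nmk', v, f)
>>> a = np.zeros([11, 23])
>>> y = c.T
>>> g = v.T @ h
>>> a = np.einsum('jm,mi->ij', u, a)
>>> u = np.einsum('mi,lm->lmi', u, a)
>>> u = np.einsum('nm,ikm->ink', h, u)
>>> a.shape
(23, 17)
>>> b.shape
(29, 11, 5, 5)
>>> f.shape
(11, 11, 5, 29)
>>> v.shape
(29, 3)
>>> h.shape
(29, 11)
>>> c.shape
(5,)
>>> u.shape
(23, 29, 17)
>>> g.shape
(3, 11)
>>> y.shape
(5,)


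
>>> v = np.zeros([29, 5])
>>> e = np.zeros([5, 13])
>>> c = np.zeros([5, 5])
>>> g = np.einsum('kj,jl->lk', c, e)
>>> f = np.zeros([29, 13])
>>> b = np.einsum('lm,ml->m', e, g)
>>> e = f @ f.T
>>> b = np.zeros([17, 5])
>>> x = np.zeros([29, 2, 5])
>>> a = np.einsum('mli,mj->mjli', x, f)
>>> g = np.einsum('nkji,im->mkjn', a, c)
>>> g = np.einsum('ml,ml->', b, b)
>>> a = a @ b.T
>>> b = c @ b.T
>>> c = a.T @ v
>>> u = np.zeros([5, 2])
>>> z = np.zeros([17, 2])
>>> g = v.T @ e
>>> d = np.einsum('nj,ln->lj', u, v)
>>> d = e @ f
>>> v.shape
(29, 5)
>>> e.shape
(29, 29)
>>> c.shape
(17, 2, 13, 5)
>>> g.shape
(5, 29)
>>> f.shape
(29, 13)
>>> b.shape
(5, 17)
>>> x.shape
(29, 2, 5)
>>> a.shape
(29, 13, 2, 17)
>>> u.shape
(5, 2)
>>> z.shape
(17, 2)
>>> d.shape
(29, 13)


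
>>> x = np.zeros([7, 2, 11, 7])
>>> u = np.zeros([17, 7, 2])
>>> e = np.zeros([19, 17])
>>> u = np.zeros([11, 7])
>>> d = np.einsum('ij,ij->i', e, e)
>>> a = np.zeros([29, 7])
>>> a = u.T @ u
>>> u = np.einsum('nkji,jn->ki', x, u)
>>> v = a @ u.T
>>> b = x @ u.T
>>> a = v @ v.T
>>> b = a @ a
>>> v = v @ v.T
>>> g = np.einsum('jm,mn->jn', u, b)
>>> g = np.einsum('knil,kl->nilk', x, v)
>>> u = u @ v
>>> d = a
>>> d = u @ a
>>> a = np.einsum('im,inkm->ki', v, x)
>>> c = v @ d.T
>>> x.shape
(7, 2, 11, 7)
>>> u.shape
(2, 7)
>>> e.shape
(19, 17)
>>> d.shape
(2, 7)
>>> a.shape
(11, 7)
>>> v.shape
(7, 7)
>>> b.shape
(7, 7)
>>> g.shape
(2, 11, 7, 7)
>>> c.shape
(7, 2)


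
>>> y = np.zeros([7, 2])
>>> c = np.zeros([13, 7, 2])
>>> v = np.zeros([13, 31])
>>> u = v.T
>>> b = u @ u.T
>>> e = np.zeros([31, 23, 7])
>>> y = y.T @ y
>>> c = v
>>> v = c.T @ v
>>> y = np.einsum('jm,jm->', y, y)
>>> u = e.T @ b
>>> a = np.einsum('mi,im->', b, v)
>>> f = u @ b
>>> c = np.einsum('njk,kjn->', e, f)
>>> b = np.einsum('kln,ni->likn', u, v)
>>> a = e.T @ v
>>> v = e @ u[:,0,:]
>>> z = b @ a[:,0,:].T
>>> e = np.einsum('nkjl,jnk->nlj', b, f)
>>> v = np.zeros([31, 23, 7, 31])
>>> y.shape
()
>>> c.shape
()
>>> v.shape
(31, 23, 7, 31)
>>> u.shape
(7, 23, 31)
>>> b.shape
(23, 31, 7, 31)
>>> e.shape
(23, 31, 7)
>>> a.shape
(7, 23, 31)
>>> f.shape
(7, 23, 31)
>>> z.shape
(23, 31, 7, 7)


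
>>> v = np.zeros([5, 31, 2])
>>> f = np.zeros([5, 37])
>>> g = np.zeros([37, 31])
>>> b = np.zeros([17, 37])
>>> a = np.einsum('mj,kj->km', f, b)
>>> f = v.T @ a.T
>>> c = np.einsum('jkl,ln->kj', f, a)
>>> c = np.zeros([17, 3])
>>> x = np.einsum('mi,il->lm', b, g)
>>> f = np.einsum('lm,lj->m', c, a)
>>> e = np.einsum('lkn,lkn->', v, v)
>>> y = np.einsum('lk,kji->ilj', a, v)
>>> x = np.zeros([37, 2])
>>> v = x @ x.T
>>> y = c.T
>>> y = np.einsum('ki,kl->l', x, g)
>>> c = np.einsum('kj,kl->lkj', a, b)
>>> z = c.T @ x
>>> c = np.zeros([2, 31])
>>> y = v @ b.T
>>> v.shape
(37, 37)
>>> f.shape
(3,)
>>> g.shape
(37, 31)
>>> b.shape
(17, 37)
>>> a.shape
(17, 5)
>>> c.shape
(2, 31)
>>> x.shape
(37, 2)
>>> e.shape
()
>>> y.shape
(37, 17)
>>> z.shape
(5, 17, 2)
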